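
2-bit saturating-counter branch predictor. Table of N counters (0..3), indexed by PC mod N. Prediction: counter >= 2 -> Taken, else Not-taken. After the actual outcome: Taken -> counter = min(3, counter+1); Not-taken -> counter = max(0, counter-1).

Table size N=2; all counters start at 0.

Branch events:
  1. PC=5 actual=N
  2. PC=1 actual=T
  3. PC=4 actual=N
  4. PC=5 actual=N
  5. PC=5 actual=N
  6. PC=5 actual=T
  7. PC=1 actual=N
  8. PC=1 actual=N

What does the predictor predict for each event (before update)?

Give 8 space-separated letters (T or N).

Ev 1: PC=5 idx=1 pred=N actual=N -> ctr[1]=0
Ev 2: PC=1 idx=1 pred=N actual=T -> ctr[1]=1
Ev 3: PC=4 idx=0 pred=N actual=N -> ctr[0]=0
Ev 4: PC=5 idx=1 pred=N actual=N -> ctr[1]=0
Ev 5: PC=5 idx=1 pred=N actual=N -> ctr[1]=0
Ev 6: PC=5 idx=1 pred=N actual=T -> ctr[1]=1
Ev 7: PC=1 idx=1 pred=N actual=N -> ctr[1]=0
Ev 8: PC=1 idx=1 pred=N actual=N -> ctr[1]=0

Answer: N N N N N N N N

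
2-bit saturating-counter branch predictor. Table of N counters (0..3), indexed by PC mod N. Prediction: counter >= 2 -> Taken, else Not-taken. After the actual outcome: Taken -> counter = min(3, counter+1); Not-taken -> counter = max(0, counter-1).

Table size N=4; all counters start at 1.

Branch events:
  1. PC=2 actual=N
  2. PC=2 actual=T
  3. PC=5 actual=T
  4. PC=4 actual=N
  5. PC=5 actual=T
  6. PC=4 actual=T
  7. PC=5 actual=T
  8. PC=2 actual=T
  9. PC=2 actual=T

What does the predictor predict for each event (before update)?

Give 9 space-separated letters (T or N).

Answer: N N N N T N T N T

Derivation:
Ev 1: PC=2 idx=2 pred=N actual=N -> ctr[2]=0
Ev 2: PC=2 idx=2 pred=N actual=T -> ctr[2]=1
Ev 3: PC=5 idx=1 pred=N actual=T -> ctr[1]=2
Ev 4: PC=4 idx=0 pred=N actual=N -> ctr[0]=0
Ev 5: PC=5 idx=1 pred=T actual=T -> ctr[1]=3
Ev 6: PC=4 idx=0 pred=N actual=T -> ctr[0]=1
Ev 7: PC=5 idx=1 pred=T actual=T -> ctr[1]=3
Ev 8: PC=2 idx=2 pred=N actual=T -> ctr[2]=2
Ev 9: PC=2 idx=2 pred=T actual=T -> ctr[2]=3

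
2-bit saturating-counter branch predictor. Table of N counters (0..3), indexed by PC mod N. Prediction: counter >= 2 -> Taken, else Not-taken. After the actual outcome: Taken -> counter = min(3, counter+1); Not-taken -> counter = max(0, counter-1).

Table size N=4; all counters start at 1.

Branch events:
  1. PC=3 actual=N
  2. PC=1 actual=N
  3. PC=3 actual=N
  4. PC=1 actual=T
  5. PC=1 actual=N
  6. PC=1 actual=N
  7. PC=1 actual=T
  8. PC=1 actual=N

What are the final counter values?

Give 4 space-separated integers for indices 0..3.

Answer: 1 0 1 0

Derivation:
Ev 1: PC=3 idx=3 pred=N actual=N -> ctr[3]=0
Ev 2: PC=1 idx=1 pred=N actual=N -> ctr[1]=0
Ev 3: PC=3 idx=3 pred=N actual=N -> ctr[3]=0
Ev 4: PC=1 idx=1 pred=N actual=T -> ctr[1]=1
Ev 5: PC=1 idx=1 pred=N actual=N -> ctr[1]=0
Ev 6: PC=1 idx=1 pred=N actual=N -> ctr[1]=0
Ev 7: PC=1 idx=1 pred=N actual=T -> ctr[1]=1
Ev 8: PC=1 idx=1 pred=N actual=N -> ctr[1]=0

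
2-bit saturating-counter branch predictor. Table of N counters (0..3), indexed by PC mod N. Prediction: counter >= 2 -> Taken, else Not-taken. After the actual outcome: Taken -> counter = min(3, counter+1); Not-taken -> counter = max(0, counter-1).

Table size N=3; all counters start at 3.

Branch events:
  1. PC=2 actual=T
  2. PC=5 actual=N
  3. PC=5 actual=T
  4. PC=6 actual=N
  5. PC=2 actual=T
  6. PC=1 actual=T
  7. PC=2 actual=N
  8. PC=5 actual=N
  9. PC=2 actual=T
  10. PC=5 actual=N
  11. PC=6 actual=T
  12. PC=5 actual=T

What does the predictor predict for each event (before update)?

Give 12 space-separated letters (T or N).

Ev 1: PC=2 idx=2 pred=T actual=T -> ctr[2]=3
Ev 2: PC=5 idx=2 pred=T actual=N -> ctr[2]=2
Ev 3: PC=5 idx=2 pred=T actual=T -> ctr[2]=3
Ev 4: PC=6 idx=0 pred=T actual=N -> ctr[0]=2
Ev 5: PC=2 idx=2 pred=T actual=T -> ctr[2]=3
Ev 6: PC=1 idx=1 pred=T actual=T -> ctr[1]=3
Ev 7: PC=2 idx=2 pred=T actual=N -> ctr[2]=2
Ev 8: PC=5 idx=2 pred=T actual=N -> ctr[2]=1
Ev 9: PC=2 idx=2 pred=N actual=T -> ctr[2]=2
Ev 10: PC=5 idx=2 pred=T actual=N -> ctr[2]=1
Ev 11: PC=6 idx=0 pred=T actual=T -> ctr[0]=3
Ev 12: PC=5 idx=2 pred=N actual=T -> ctr[2]=2

Answer: T T T T T T T T N T T N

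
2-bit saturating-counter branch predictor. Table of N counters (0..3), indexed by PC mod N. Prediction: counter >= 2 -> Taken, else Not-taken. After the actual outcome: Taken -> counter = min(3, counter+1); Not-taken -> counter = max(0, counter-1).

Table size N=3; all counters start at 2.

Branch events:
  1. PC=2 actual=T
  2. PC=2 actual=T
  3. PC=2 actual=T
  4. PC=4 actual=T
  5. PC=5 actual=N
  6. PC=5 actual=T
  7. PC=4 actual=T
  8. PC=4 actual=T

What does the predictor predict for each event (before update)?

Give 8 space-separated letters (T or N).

Ev 1: PC=2 idx=2 pred=T actual=T -> ctr[2]=3
Ev 2: PC=2 idx=2 pred=T actual=T -> ctr[2]=3
Ev 3: PC=2 idx=2 pred=T actual=T -> ctr[2]=3
Ev 4: PC=4 idx=1 pred=T actual=T -> ctr[1]=3
Ev 5: PC=5 idx=2 pred=T actual=N -> ctr[2]=2
Ev 6: PC=5 idx=2 pred=T actual=T -> ctr[2]=3
Ev 7: PC=4 idx=1 pred=T actual=T -> ctr[1]=3
Ev 8: PC=4 idx=1 pred=T actual=T -> ctr[1]=3

Answer: T T T T T T T T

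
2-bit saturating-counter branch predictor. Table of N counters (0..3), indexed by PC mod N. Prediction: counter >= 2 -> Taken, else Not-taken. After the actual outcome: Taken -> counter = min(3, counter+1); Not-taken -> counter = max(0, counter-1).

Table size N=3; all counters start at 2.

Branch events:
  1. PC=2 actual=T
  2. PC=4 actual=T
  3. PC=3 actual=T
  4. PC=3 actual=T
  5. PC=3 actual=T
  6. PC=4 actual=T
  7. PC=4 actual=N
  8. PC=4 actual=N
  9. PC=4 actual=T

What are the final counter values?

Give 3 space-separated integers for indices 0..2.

Answer: 3 2 3

Derivation:
Ev 1: PC=2 idx=2 pred=T actual=T -> ctr[2]=3
Ev 2: PC=4 idx=1 pred=T actual=T -> ctr[1]=3
Ev 3: PC=3 idx=0 pred=T actual=T -> ctr[0]=3
Ev 4: PC=3 idx=0 pred=T actual=T -> ctr[0]=3
Ev 5: PC=3 idx=0 pred=T actual=T -> ctr[0]=3
Ev 6: PC=4 idx=1 pred=T actual=T -> ctr[1]=3
Ev 7: PC=4 idx=1 pred=T actual=N -> ctr[1]=2
Ev 8: PC=4 idx=1 pred=T actual=N -> ctr[1]=1
Ev 9: PC=4 idx=1 pred=N actual=T -> ctr[1]=2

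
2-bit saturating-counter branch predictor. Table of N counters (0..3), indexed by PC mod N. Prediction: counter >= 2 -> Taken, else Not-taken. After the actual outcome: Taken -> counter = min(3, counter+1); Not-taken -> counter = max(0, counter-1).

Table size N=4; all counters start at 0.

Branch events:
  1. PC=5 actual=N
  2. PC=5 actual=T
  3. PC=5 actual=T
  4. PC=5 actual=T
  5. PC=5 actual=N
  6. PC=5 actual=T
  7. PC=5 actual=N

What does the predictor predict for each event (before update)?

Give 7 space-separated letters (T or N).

Ev 1: PC=5 idx=1 pred=N actual=N -> ctr[1]=0
Ev 2: PC=5 idx=1 pred=N actual=T -> ctr[1]=1
Ev 3: PC=5 idx=1 pred=N actual=T -> ctr[1]=2
Ev 4: PC=5 idx=1 pred=T actual=T -> ctr[1]=3
Ev 5: PC=5 idx=1 pred=T actual=N -> ctr[1]=2
Ev 6: PC=5 idx=1 pred=T actual=T -> ctr[1]=3
Ev 7: PC=5 idx=1 pred=T actual=N -> ctr[1]=2

Answer: N N N T T T T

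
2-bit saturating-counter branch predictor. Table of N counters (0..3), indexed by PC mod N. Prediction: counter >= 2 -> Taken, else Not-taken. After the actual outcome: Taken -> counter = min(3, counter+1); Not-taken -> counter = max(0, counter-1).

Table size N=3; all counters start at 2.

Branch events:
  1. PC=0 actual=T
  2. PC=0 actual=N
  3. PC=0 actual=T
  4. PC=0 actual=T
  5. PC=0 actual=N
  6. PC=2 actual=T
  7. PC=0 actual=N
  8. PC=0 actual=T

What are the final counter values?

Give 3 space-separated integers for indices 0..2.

Answer: 2 2 3

Derivation:
Ev 1: PC=0 idx=0 pred=T actual=T -> ctr[0]=3
Ev 2: PC=0 idx=0 pred=T actual=N -> ctr[0]=2
Ev 3: PC=0 idx=0 pred=T actual=T -> ctr[0]=3
Ev 4: PC=0 idx=0 pred=T actual=T -> ctr[0]=3
Ev 5: PC=0 idx=0 pred=T actual=N -> ctr[0]=2
Ev 6: PC=2 idx=2 pred=T actual=T -> ctr[2]=3
Ev 7: PC=0 idx=0 pred=T actual=N -> ctr[0]=1
Ev 8: PC=0 idx=0 pred=N actual=T -> ctr[0]=2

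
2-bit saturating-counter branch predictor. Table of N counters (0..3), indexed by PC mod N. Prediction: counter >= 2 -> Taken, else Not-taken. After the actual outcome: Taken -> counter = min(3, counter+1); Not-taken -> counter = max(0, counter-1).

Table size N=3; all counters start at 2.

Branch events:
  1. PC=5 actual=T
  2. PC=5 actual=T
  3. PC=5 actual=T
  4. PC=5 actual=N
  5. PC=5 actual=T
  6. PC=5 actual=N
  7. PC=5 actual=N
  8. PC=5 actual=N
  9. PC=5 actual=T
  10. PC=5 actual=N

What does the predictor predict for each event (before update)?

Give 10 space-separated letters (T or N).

Ev 1: PC=5 idx=2 pred=T actual=T -> ctr[2]=3
Ev 2: PC=5 idx=2 pred=T actual=T -> ctr[2]=3
Ev 3: PC=5 idx=2 pred=T actual=T -> ctr[2]=3
Ev 4: PC=5 idx=2 pred=T actual=N -> ctr[2]=2
Ev 5: PC=5 idx=2 pred=T actual=T -> ctr[2]=3
Ev 6: PC=5 idx=2 pred=T actual=N -> ctr[2]=2
Ev 7: PC=5 idx=2 pred=T actual=N -> ctr[2]=1
Ev 8: PC=5 idx=2 pred=N actual=N -> ctr[2]=0
Ev 9: PC=5 idx=2 pred=N actual=T -> ctr[2]=1
Ev 10: PC=5 idx=2 pred=N actual=N -> ctr[2]=0

Answer: T T T T T T T N N N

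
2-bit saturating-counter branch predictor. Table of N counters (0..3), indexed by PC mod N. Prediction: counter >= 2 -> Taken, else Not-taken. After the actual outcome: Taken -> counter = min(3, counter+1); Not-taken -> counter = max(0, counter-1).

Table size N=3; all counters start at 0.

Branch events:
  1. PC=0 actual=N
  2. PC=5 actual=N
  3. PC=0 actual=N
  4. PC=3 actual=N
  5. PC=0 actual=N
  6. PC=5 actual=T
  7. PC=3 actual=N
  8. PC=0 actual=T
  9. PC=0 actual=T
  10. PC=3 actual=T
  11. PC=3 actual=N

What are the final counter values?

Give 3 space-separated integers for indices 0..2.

Answer: 2 0 1

Derivation:
Ev 1: PC=0 idx=0 pred=N actual=N -> ctr[0]=0
Ev 2: PC=5 idx=2 pred=N actual=N -> ctr[2]=0
Ev 3: PC=0 idx=0 pred=N actual=N -> ctr[0]=0
Ev 4: PC=3 idx=0 pred=N actual=N -> ctr[0]=0
Ev 5: PC=0 idx=0 pred=N actual=N -> ctr[0]=0
Ev 6: PC=5 idx=2 pred=N actual=T -> ctr[2]=1
Ev 7: PC=3 idx=0 pred=N actual=N -> ctr[0]=0
Ev 8: PC=0 idx=0 pred=N actual=T -> ctr[0]=1
Ev 9: PC=0 idx=0 pred=N actual=T -> ctr[0]=2
Ev 10: PC=3 idx=0 pred=T actual=T -> ctr[0]=3
Ev 11: PC=3 idx=0 pred=T actual=N -> ctr[0]=2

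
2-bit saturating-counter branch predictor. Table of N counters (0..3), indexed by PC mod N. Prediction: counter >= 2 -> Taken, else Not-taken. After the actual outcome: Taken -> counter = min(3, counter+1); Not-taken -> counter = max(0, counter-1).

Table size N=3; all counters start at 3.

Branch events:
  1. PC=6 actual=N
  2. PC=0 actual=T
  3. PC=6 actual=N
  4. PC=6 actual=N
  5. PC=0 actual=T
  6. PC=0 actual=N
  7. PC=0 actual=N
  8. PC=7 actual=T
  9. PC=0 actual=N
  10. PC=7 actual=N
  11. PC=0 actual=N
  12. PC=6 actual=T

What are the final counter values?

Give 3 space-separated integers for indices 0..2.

Ev 1: PC=6 idx=0 pred=T actual=N -> ctr[0]=2
Ev 2: PC=0 idx=0 pred=T actual=T -> ctr[0]=3
Ev 3: PC=6 idx=0 pred=T actual=N -> ctr[0]=2
Ev 4: PC=6 idx=0 pred=T actual=N -> ctr[0]=1
Ev 5: PC=0 idx=0 pred=N actual=T -> ctr[0]=2
Ev 6: PC=0 idx=0 pred=T actual=N -> ctr[0]=1
Ev 7: PC=0 idx=0 pred=N actual=N -> ctr[0]=0
Ev 8: PC=7 idx=1 pred=T actual=T -> ctr[1]=3
Ev 9: PC=0 idx=0 pred=N actual=N -> ctr[0]=0
Ev 10: PC=7 idx=1 pred=T actual=N -> ctr[1]=2
Ev 11: PC=0 idx=0 pred=N actual=N -> ctr[0]=0
Ev 12: PC=6 idx=0 pred=N actual=T -> ctr[0]=1

Answer: 1 2 3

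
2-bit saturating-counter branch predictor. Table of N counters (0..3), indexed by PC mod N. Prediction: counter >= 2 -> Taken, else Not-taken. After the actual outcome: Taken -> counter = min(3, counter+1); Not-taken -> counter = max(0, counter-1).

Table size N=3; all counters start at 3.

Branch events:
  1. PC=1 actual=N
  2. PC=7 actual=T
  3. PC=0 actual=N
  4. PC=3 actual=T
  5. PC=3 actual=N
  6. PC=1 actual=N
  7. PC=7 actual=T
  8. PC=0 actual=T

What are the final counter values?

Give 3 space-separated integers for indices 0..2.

Answer: 3 3 3

Derivation:
Ev 1: PC=1 idx=1 pred=T actual=N -> ctr[1]=2
Ev 2: PC=7 idx=1 pred=T actual=T -> ctr[1]=3
Ev 3: PC=0 idx=0 pred=T actual=N -> ctr[0]=2
Ev 4: PC=3 idx=0 pred=T actual=T -> ctr[0]=3
Ev 5: PC=3 idx=0 pred=T actual=N -> ctr[0]=2
Ev 6: PC=1 idx=1 pred=T actual=N -> ctr[1]=2
Ev 7: PC=7 idx=1 pred=T actual=T -> ctr[1]=3
Ev 8: PC=0 idx=0 pred=T actual=T -> ctr[0]=3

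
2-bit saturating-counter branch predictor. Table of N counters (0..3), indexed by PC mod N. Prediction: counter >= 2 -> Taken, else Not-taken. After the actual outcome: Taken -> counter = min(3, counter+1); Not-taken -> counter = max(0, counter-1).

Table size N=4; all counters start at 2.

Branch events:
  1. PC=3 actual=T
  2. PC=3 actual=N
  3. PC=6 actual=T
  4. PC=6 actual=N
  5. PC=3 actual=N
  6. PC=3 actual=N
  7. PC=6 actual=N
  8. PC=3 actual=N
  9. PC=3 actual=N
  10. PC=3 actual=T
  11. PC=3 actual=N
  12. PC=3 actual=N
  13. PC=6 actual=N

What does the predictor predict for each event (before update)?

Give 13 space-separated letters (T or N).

Answer: T T T T T N T N N N N N N

Derivation:
Ev 1: PC=3 idx=3 pred=T actual=T -> ctr[3]=3
Ev 2: PC=3 idx=3 pred=T actual=N -> ctr[3]=2
Ev 3: PC=6 idx=2 pred=T actual=T -> ctr[2]=3
Ev 4: PC=6 idx=2 pred=T actual=N -> ctr[2]=2
Ev 5: PC=3 idx=3 pred=T actual=N -> ctr[3]=1
Ev 6: PC=3 idx=3 pred=N actual=N -> ctr[3]=0
Ev 7: PC=6 idx=2 pred=T actual=N -> ctr[2]=1
Ev 8: PC=3 idx=3 pred=N actual=N -> ctr[3]=0
Ev 9: PC=3 idx=3 pred=N actual=N -> ctr[3]=0
Ev 10: PC=3 idx=3 pred=N actual=T -> ctr[3]=1
Ev 11: PC=3 idx=3 pred=N actual=N -> ctr[3]=0
Ev 12: PC=3 idx=3 pred=N actual=N -> ctr[3]=0
Ev 13: PC=6 idx=2 pred=N actual=N -> ctr[2]=0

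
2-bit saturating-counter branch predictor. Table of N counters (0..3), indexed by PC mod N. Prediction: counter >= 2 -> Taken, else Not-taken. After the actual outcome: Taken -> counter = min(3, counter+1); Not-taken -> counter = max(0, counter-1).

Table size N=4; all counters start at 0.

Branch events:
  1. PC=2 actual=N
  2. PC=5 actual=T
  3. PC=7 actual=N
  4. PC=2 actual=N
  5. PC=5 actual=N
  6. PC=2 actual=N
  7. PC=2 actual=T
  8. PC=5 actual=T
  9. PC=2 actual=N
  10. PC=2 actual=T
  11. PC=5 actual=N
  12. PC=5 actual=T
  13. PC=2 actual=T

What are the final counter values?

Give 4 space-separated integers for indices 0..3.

Ev 1: PC=2 idx=2 pred=N actual=N -> ctr[2]=0
Ev 2: PC=5 idx=1 pred=N actual=T -> ctr[1]=1
Ev 3: PC=7 idx=3 pred=N actual=N -> ctr[3]=0
Ev 4: PC=2 idx=2 pred=N actual=N -> ctr[2]=0
Ev 5: PC=5 idx=1 pred=N actual=N -> ctr[1]=0
Ev 6: PC=2 idx=2 pred=N actual=N -> ctr[2]=0
Ev 7: PC=2 idx=2 pred=N actual=T -> ctr[2]=1
Ev 8: PC=5 idx=1 pred=N actual=T -> ctr[1]=1
Ev 9: PC=2 idx=2 pred=N actual=N -> ctr[2]=0
Ev 10: PC=2 idx=2 pred=N actual=T -> ctr[2]=1
Ev 11: PC=5 idx=1 pred=N actual=N -> ctr[1]=0
Ev 12: PC=5 idx=1 pred=N actual=T -> ctr[1]=1
Ev 13: PC=2 idx=2 pred=N actual=T -> ctr[2]=2

Answer: 0 1 2 0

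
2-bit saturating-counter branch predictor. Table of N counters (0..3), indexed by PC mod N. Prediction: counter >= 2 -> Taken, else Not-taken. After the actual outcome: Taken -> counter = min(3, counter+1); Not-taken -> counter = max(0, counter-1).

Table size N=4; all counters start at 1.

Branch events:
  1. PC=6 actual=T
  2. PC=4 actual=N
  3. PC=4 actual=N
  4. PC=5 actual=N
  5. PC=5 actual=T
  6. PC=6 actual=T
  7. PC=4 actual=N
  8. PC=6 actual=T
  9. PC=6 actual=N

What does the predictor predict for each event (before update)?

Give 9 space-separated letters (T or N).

Answer: N N N N N T N T T

Derivation:
Ev 1: PC=6 idx=2 pred=N actual=T -> ctr[2]=2
Ev 2: PC=4 idx=0 pred=N actual=N -> ctr[0]=0
Ev 3: PC=4 idx=0 pred=N actual=N -> ctr[0]=0
Ev 4: PC=5 idx=1 pred=N actual=N -> ctr[1]=0
Ev 5: PC=5 idx=1 pred=N actual=T -> ctr[1]=1
Ev 6: PC=6 idx=2 pred=T actual=T -> ctr[2]=3
Ev 7: PC=4 idx=0 pred=N actual=N -> ctr[0]=0
Ev 8: PC=6 idx=2 pred=T actual=T -> ctr[2]=3
Ev 9: PC=6 idx=2 pred=T actual=N -> ctr[2]=2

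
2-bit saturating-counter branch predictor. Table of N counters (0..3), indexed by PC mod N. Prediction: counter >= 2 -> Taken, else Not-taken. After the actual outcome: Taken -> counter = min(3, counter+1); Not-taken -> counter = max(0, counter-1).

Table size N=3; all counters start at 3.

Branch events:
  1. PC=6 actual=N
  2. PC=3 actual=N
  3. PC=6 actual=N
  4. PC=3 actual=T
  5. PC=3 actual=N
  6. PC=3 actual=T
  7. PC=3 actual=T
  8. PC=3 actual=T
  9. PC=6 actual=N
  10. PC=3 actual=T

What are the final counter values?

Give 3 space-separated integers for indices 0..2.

Ev 1: PC=6 idx=0 pred=T actual=N -> ctr[0]=2
Ev 2: PC=3 idx=0 pred=T actual=N -> ctr[0]=1
Ev 3: PC=6 idx=0 pred=N actual=N -> ctr[0]=0
Ev 4: PC=3 idx=0 pred=N actual=T -> ctr[0]=1
Ev 5: PC=3 idx=0 pred=N actual=N -> ctr[0]=0
Ev 6: PC=3 idx=0 pred=N actual=T -> ctr[0]=1
Ev 7: PC=3 idx=0 pred=N actual=T -> ctr[0]=2
Ev 8: PC=3 idx=0 pred=T actual=T -> ctr[0]=3
Ev 9: PC=6 idx=0 pred=T actual=N -> ctr[0]=2
Ev 10: PC=3 idx=0 pred=T actual=T -> ctr[0]=3

Answer: 3 3 3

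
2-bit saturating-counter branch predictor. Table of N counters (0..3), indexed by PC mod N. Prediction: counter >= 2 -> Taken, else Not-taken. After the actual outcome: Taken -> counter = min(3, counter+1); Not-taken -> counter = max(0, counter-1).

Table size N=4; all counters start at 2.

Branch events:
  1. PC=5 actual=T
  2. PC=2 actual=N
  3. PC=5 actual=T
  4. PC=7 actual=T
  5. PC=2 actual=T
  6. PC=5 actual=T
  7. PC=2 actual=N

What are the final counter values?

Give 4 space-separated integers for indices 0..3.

Answer: 2 3 1 3

Derivation:
Ev 1: PC=5 idx=1 pred=T actual=T -> ctr[1]=3
Ev 2: PC=2 idx=2 pred=T actual=N -> ctr[2]=1
Ev 3: PC=5 idx=1 pred=T actual=T -> ctr[1]=3
Ev 4: PC=7 idx=3 pred=T actual=T -> ctr[3]=3
Ev 5: PC=2 idx=2 pred=N actual=T -> ctr[2]=2
Ev 6: PC=5 idx=1 pred=T actual=T -> ctr[1]=3
Ev 7: PC=2 idx=2 pred=T actual=N -> ctr[2]=1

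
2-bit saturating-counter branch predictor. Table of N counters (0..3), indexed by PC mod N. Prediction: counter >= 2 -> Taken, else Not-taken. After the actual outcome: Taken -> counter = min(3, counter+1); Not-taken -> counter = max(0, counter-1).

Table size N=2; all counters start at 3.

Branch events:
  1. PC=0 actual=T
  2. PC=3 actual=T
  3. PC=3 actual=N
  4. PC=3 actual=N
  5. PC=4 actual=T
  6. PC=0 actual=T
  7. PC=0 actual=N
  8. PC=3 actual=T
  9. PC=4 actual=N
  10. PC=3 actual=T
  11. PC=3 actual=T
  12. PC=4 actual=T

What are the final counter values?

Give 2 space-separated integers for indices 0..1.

Ev 1: PC=0 idx=0 pred=T actual=T -> ctr[0]=3
Ev 2: PC=3 idx=1 pred=T actual=T -> ctr[1]=3
Ev 3: PC=3 idx=1 pred=T actual=N -> ctr[1]=2
Ev 4: PC=3 idx=1 pred=T actual=N -> ctr[1]=1
Ev 5: PC=4 idx=0 pred=T actual=T -> ctr[0]=3
Ev 6: PC=0 idx=0 pred=T actual=T -> ctr[0]=3
Ev 7: PC=0 idx=0 pred=T actual=N -> ctr[0]=2
Ev 8: PC=3 idx=1 pred=N actual=T -> ctr[1]=2
Ev 9: PC=4 idx=0 pred=T actual=N -> ctr[0]=1
Ev 10: PC=3 idx=1 pred=T actual=T -> ctr[1]=3
Ev 11: PC=3 idx=1 pred=T actual=T -> ctr[1]=3
Ev 12: PC=4 idx=0 pred=N actual=T -> ctr[0]=2

Answer: 2 3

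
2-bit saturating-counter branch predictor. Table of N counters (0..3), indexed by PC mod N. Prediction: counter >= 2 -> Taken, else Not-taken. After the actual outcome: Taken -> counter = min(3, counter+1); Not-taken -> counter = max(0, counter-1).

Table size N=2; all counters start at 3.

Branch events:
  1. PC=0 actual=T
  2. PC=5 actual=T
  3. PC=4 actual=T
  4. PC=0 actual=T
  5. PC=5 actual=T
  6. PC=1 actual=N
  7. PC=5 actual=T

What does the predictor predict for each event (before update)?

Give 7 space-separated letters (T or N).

Answer: T T T T T T T

Derivation:
Ev 1: PC=0 idx=0 pred=T actual=T -> ctr[0]=3
Ev 2: PC=5 idx=1 pred=T actual=T -> ctr[1]=3
Ev 3: PC=4 idx=0 pred=T actual=T -> ctr[0]=3
Ev 4: PC=0 idx=0 pred=T actual=T -> ctr[0]=3
Ev 5: PC=5 idx=1 pred=T actual=T -> ctr[1]=3
Ev 6: PC=1 idx=1 pred=T actual=N -> ctr[1]=2
Ev 7: PC=5 idx=1 pred=T actual=T -> ctr[1]=3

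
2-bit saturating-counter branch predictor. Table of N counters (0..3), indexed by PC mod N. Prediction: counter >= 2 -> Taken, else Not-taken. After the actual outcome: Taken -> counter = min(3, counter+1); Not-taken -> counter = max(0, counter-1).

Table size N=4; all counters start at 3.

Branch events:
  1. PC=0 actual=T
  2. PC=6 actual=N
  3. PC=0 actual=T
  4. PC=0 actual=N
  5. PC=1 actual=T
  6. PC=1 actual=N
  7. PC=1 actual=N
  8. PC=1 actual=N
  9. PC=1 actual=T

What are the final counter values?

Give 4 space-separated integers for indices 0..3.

Answer: 2 1 2 3

Derivation:
Ev 1: PC=0 idx=0 pred=T actual=T -> ctr[0]=3
Ev 2: PC=6 idx=2 pred=T actual=N -> ctr[2]=2
Ev 3: PC=0 idx=0 pred=T actual=T -> ctr[0]=3
Ev 4: PC=0 idx=0 pred=T actual=N -> ctr[0]=2
Ev 5: PC=1 idx=1 pred=T actual=T -> ctr[1]=3
Ev 6: PC=1 idx=1 pred=T actual=N -> ctr[1]=2
Ev 7: PC=1 idx=1 pred=T actual=N -> ctr[1]=1
Ev 8: PC=1 idx=1 pred=N actual=N -> ctr[1]=0
Ev 9: PC=1 idx=1 pred=N actual=T -> ctr[1]=1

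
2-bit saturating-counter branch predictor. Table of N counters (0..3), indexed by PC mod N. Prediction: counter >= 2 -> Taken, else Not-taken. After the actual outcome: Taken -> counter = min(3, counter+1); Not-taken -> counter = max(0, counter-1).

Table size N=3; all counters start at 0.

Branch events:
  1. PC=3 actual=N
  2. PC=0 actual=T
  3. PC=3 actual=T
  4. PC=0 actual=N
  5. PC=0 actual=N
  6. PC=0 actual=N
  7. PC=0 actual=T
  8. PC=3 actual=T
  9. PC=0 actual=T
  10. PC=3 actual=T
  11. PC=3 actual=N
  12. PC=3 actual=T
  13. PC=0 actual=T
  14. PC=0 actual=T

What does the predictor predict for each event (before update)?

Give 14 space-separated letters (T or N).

Answer: N N N T N N N N T T T T T T

Derivation:
Ev 1: PC=3 idx=0 pred=N actual=N -> ctr[0]=0
Ev 2: PC=0 idx=0 pred=N actual=T -> ctr[0]=1
Ev 3: PC=3 idx=0 pred=N actual=T -> ctr[0]=2
Ev 4: PC=0 idx=0 pred=T actual=N -> ctr[0]=1
Ev 5: PC=0 idx=0 pred=N actual=N -> ctr[0]=0
Ev 6: PC=0 idx=0 pred=N actual=N -> ctr[0]=0
Ev 7: PC=0 idx=0 pred=N actual=T -> ctr[0]=1
Ev 8: PC=3 idx=0 pred=N actual=T -> ctr[0]=2
Ev 9: PC=0 idx=0 pred=T actual=T -> ctr[0]=3
Ev 10: PC=3 idx=0 pred=T actual=T -> ctr[0]=3
Ev 11: PC=3 idx=0 pred=T actual=N -> ctr[0]=2
Ev 12: PC=3 idx=0 pred=T actual=T -> ctr[0]=3
Ev 13: PC=0 idx=0 pred=T actual=T -> ctr[0]=3
Ev 14: PC=0 idx=0 pred=T actual=T -> ctr[0]=3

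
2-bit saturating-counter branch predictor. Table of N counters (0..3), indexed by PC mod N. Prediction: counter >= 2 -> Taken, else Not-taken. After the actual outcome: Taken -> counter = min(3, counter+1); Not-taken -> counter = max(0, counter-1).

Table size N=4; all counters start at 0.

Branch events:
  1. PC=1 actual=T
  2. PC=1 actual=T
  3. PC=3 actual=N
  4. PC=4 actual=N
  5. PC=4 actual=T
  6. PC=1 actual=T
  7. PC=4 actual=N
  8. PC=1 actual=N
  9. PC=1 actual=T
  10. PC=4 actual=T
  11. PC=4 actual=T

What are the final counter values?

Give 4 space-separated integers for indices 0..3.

Ev 1: PC=1 idx=1 pred=N actual=T -> ctr[1]=1
Ev 2: PC=1 idx=1 pred=N actual=T -> ctr[1]=2
Ev 3: PC=3 idx=3 pred=N actual=N -> ctr[3]=0
Ev 4: PC=4 idx=0 pred=N actual=N -> ctr[0]=0
Ev 5: PC=4 idx=0 pred=N actual=T -> ctr[0]=1
Ev 6: PC=1 idx=1 pred=T actual=T -> ctr[1]=3
Ev 7: PC=4 idx=0 pred=N actual=N -> ctr[0]=0
Ev 8: PC=1 idx=1 pred=T actual=N -> ctr[1]=2
Ev 9: PC=1 idx=1 pred=T actual=T -> ctr[1]=3
Ev 10: PC=4 idx=0 pred=N actual=T -> ctr[0]=1
Ev 11: PC=4 idx=0 pred=N actual=T -> ctr[0]=2

Answer: 2 3 0 0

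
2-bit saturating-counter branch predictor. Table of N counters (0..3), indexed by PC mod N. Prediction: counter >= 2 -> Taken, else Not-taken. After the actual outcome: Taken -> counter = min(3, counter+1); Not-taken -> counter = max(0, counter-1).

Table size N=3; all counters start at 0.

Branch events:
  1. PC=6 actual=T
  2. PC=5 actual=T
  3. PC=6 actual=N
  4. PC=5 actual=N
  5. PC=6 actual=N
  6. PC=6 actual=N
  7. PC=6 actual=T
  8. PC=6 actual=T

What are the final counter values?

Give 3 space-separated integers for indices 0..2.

Answer: 2 0 0

Derivation:
Ev 1: PC=6 idx=0 pred=N actual=T -> ctr[0]=1
Ev 2: PC=5 idx=2 pred=N actual=T -> ctr[2]=1
Ev 3: PC=6 idx=0 pred=N actual=N -> ctr[0]=0
Ev 4: PC=5 idx=2 pred=N actual=N -> ctr[2]=0
Ev 5: PC=6 idx=0 pred=N actual=N -> ctr[0]=0
Ev 6: PC=6 idx=0 pred=N actual=N -> ctr[0]=0
Ev 7: PC=6 idx=0 pred=N actual=T -> ctr[0]=1
Ev 8: PC=6 idx=0 pred=N actual=T -> ctr[0]=2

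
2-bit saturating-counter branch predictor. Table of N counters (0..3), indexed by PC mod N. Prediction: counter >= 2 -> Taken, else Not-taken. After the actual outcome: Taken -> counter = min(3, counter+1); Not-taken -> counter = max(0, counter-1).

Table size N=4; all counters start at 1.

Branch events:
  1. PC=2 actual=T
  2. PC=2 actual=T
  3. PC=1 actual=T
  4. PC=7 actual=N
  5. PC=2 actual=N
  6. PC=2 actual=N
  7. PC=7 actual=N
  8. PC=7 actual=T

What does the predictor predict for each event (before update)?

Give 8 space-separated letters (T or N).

Ev 1: PC=2 idx=2 pred=N actual=T -> ctr[2]=2
Ev 2: PC=2 idx=2 pred=T actual=T -> ctr[2]=3
Ev 3: PC=1 idx=1 pred=N actual=T -> ctr[1]=2
Ev 4: PC=7 idx=3 pred=N actual=N -> ctr[3]=0
Ev 5: PC=2 idx=2 pred=T actual=N -> ctr[2]=2
Ev 6: PC=2 idx=2 pred=T actual=N -> ctr[2]=1
Ev 7: PC=7 idx=3 pred=N actual=N -> ctr[3]=0
Ev 8: PC=7 idx=3 pred=N actual=T -> ctr[3]=1

Answer: N T N N T T N N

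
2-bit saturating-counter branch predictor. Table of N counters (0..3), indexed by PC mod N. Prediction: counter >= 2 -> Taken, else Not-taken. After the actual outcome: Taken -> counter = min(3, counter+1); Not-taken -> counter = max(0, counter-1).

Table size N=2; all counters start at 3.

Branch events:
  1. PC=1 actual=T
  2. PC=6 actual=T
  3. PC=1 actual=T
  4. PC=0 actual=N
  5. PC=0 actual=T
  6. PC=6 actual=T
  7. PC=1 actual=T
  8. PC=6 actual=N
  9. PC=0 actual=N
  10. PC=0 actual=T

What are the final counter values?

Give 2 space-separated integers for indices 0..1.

Ev 1: PC=1 idx=1 pred=T actual=T -> ctr[1]=3
Ev 2: PC=6 idx=0 pred=T actual=T -> ctr[0]=3
Ev 3: PC=1 idx=1 pred=T actual=T -> ctr[1]=3
Ev 4: PC=0 idx=0 pred=T actual=N -> ctr[0]=2
Ev 5: PC=0 idx=0 pred=T actual=T -> ctr[0]=3
Ev 6: PC=6 idx=0 pred=T actual=T -> ctr[0]=3
Ev 7: PC=1 idx=1 pred=T actual=T -> ctr[1]=3
Ev 8: PC=6 idx=0 pred=T actual=N -> ctr[0]=2
Ev 9: PC=0 idx=0 pred=T actual=N -> ctr[0]=1
Ev 10: PC=0 idx=0 pred=N actual=T -> ctr[0]=2

Answer: 2 3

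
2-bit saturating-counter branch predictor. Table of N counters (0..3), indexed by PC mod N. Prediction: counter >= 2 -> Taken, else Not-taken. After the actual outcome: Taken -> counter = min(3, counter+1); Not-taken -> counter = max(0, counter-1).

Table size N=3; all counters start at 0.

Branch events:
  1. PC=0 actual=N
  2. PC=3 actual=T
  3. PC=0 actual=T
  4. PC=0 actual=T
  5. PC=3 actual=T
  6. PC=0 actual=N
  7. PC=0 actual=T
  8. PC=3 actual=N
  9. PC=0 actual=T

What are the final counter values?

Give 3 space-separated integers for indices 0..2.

Answer: 3 0 0

Derivation:
Ev 1: PC=0 idx=0 pred=N actual=N -> ctr[0]=0
Ev 2: PC=3 idx=0 pred=N actual=T -> ctr[0]=1
Ev 3: PC=0 idx=0 pred=N actual=T -> ctr[0]=2
Ev 4: PC=0 idx=0 pred=T actual=T -> ctr[0]=3
Ev 5: PC=3 idx=0 pred=T actual=T -> ctr[0]=3
Ev 6: PC=0 idx=0 pred=T actual=N -> ctr[0]=2
Ev 7: PC=0 idx=0 pred=T actual=T -> ctr[0]=3
Ev 8: PC=3 idx=0 pred=T actual=N -> ctr[0]=2
Ev 9: PC=0 idx=0 pred=T actual=T -> ctr[0]=3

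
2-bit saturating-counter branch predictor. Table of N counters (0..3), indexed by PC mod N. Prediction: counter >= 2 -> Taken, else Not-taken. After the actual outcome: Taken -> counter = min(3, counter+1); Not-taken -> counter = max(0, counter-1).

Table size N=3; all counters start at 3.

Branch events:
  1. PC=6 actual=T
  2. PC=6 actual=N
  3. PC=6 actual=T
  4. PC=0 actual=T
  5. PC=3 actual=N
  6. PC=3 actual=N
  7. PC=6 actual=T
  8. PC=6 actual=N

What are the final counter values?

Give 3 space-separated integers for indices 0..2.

Answer: 1 3 3

Derivation:
Ev 1: PC=6 idx=0 pred=T actual=T -> ctr[0]=3
Ev 2: PC=6 idx=0 pred=T actual=N -> ctr[0]=2
Ev 3: PC=6 idx=0 pred=T actual=T -> ctr[0]=3
Ev 4: PC=0 idx=0 pred=T actual=T -> ctr[0]=3
Ev 5: PC=3 idx=0 pred=T actual=N -> ctr[0]=2
Ev 6: PC=3 idx=0 pred=T actual=N -> ctr[0]=1
Ev 7: PC=6 idx=0 pred=N actual=T -> ctr[0]=2
Ev 8: PC=6 idx=0 pred=T actual=N -> ctr[0]=1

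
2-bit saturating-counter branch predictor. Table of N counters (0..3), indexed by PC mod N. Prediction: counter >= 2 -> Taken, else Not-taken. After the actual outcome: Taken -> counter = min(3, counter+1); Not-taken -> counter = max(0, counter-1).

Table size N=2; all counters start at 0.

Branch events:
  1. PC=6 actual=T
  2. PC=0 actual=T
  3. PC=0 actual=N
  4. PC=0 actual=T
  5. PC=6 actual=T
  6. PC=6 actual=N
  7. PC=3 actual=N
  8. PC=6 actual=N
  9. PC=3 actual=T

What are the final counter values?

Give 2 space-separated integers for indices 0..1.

Ev 1: PC=6 idx=0 pred=N actual=T -> ctr[0]=1
Ev 2: PC=0 idx=0 pred=N actual=T -> ctr[0]=2
Ev 3: PC=0 idx=0 pred=T actual=N -> ctr[0]=1
Ev 4: PC=0 idx=0 pred=N actual=T -> ctr[0]=2
Ev 5: PC=6 idx=0 pred=T actual=T -> ctr[0]=3
Ev 6: PC=6 idx=0 pred=T actual=N -> ctr[0]=2
Ev 7: PC=3 idx=1 pred=N actual=N -> ctr[1]=0
Ev 8: PC=6 idx=0 pred=T actual=N -> ctr[0]=1
Ev 9: PC=3 idx=1 pred=N actual=T -> ctr[1]=1

Answer: 1 1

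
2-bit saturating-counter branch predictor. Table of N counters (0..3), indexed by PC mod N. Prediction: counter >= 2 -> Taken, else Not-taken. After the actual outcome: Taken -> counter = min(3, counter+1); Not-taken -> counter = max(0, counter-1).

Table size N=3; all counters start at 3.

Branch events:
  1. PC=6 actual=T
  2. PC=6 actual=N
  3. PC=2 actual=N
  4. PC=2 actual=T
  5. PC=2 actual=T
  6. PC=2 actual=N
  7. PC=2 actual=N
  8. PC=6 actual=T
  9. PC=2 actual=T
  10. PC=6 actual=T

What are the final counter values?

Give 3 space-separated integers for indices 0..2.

Ev 1: PC=6 idx=0 pred=T actual=T -> ctr[0]=3
Ev 2: PC=6 idx=0 pred=T actual=N -> ctr[0]=2
Ev 3: PC=2 idx=2 pred=T actual=N -> ctr[2]=2
Ev 4: PC=2 idx=2 pred=T actual=T -> ctr[2]=3
Ev 5: PC=2 idx=2 pred=T actual=T -> ctr[2]=3
Ev 6: PC=2 idx=2 pred=T actual=N -> ctr[2]=2
Ev 7: PC=2 idx=2 pred=T actual=N -> ctr[2]=1
Ev 8: PC=6 idx=0 pred=T actual=T -> ctr[0]=3
Ev 9: PC=2 idx=2 pred=N actual=T -> ctr[2]=2
Ev 10: PC=6 idx=0 pred=T actual=T -> ctr[0]=3

Answer: 3 3 2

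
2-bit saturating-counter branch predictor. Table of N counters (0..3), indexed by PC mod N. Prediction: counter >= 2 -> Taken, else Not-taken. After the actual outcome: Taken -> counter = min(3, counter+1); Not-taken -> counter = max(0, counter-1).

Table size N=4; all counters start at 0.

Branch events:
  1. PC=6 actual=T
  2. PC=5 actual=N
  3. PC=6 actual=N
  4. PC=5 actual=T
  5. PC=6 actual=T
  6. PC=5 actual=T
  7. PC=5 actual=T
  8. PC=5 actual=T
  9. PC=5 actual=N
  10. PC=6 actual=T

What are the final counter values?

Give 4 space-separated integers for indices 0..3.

Ev 1: PC=6 idx=2 pred=N actual=T -> ctr[2]=1
Ev 2: PC=5 idx=1 pred=N actual=N -> ctr[1]=0
Ev 3: PC=6 idx=2 pred=N actual=N -> ctr[2]=0
Ev 4: PC=5 idx=1 pred=N actual=T -> ctr[1]=1
Ev 5: PC=6 idx=2 pred=N actual=T -> ctr[2]=1
Ev 6: PC=5 idx=1 pred=N actual=T -> ctr[1]=2
Ev 7: PC=5 idx=1 pred=T actual=T -> ctr[1]=3
Ev 8: PC=5 idx=1 pred=T actual=T -> ctr[1]=3
Ev 9: PC=5 idx=1 pred=T actual=N -> ctr[1]=2
Ev 10: PC=6 idx=2 pred=N actual=T -> ctr[2]=2

Answer: 0 2 2 0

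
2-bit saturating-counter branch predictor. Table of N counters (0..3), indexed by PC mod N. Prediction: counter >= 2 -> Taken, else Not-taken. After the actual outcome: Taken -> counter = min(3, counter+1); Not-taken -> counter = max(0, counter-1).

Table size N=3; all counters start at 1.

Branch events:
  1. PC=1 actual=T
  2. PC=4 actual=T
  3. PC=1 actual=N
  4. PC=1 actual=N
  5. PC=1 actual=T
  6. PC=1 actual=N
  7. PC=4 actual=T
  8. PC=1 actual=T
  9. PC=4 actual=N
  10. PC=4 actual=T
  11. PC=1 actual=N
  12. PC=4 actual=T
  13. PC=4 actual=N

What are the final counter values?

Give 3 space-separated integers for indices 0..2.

Answer: 1 2 1

Derivation:
Ev 1: PC=1 idx=1 pred=N actual=T -> ctr[1]=2
Ev 2: PC=4 idx=1 pred=T actual=T -> ctr[1]=3
Ev 3: PC=1 idx=1 pred=T actual=N -> ctr[1]=2
Ev 4: PC=1 idx=1 pred=T actual=N -> ctr[1]=1
Ev 5: PC=1 idx=1 pred=N actual=T -> ctr[1]=2
Ev 6: PC=1 idx=1 pred=T actual=N -> ctr[1]=1
Ev 7: PC=4 idx=1 pred=N actual=T -> ctr[1]=2
Ev 8: PC=1 idx=1 pred=T actual=T -> ctr[1]=3
Ev 9: PC=4 idx=1 pred=T actual=N -> ctr[1]=2
Ev 10: PC=4 idx=1 pred=T actual=T -> ctr[1]=3
Ev 11: PC=1 idx=1 pred=T actual=N -> ctr[1]=2
Ev 12: PC=4 idx=1 pred=T actual=T -> ctr[1]=3
Ev 13: PC=4 idx=1 pred=T actual=N -> ctr[1]=2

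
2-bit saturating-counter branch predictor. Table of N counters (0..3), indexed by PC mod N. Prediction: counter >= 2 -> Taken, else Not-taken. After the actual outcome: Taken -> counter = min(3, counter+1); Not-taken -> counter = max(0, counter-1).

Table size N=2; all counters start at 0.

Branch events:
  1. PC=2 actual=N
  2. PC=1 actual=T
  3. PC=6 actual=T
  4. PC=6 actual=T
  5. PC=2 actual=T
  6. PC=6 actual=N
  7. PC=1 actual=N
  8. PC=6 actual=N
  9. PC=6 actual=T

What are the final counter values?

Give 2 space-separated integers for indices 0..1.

Answer: 2 0

Derivation:
Ev 1: PC=2 idx=0 pred=N actual=N -> ctr[0]=0
Ev 2: PC=1 idx=1 pred=N actual=T -> ctr[1]=1
Ev 3: PC=6 idx=0 pred=N actual=T -> ctr[0]=1
Ev 4: PC=6 idx=0 pred=N actual=T -> ctr[0]=2
Ev 5: PC=2 idx=0 pred=T actual=T -> ctr[0]=3
Ev 6: PC=6 idx=0 pred=T actual=N -> ctr[0]=2
Ev 7: PC=1 idx=1 pred=N actual=N -> ctr[1]=0
Ev 8: PC=6 idx=0 pred=T actual=N -> ctr[0]=1
Ev 9: PC=6 idx=0 pred=N actual=T -> ctr[0]=2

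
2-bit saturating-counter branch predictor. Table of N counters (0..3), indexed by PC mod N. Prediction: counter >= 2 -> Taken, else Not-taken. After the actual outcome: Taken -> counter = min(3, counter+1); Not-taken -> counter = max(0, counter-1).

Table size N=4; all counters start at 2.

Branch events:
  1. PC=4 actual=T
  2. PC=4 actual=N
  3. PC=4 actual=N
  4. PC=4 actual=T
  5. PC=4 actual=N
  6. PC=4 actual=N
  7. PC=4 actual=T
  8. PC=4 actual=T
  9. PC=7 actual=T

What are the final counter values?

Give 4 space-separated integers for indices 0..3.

Ev 1: PC=4 idx=0 pred=T actual=T -> ctr[0]=3
Ev 2: PC=4 idx=0 pred=T actual=N -> ctr[0]=2
Ev 3: PC=4 idx=0 pred=T actual=N -> ctr[0]=1
Ev 4: PC=4 idx=0 pred=N actual=T -> ctr[0]=2
Ev 5: PC=4 idx=0 pred=T actual=N -> ctr[0]=1
Ev 6: PC=4 idx=0 pred=N actual=N -> ctr[0]=0
Ev 7: PC=4 idx=0 pred=N actual=T -> ctr[0]=1
Ev 8: PC=4 idx=0 pred=N actual=T -> ctr[0]=2
Ev 9: PC=7 idx=3 pred=T actual=T -> ctr[3]=3

Answer: 2 2 2 3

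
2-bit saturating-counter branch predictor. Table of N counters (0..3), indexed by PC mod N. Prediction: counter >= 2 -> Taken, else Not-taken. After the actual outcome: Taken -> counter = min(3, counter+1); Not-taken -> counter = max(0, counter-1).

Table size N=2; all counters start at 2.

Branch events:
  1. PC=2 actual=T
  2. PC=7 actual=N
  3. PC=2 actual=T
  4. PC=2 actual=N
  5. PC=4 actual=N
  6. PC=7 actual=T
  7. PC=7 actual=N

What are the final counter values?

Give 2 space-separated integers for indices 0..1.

Answer: 1 1

Derivation:
Ev 1: PC=2 idx=0 pred=T actual=T -> ctr[0]=3
Ev 2: PC=7 idx=1 pred=T actual=N -> ctr[1]=1
Ev 3: PC=2 idx=0 pred=T actual=T -> ctr[0]=3
Ev 4: PC=2 idx=0 pred=T actual=N -> ctr[0]=2
Ev 5: PC=4 idx=0 pred=T actual=N -> ctr[0]=1
Ev 6: PC=7 idx=1 pred=N actual=T -> ctr[1]=2
Ev 7: PC=7 idx=1 pred=T actual=N -> ctr[1]=1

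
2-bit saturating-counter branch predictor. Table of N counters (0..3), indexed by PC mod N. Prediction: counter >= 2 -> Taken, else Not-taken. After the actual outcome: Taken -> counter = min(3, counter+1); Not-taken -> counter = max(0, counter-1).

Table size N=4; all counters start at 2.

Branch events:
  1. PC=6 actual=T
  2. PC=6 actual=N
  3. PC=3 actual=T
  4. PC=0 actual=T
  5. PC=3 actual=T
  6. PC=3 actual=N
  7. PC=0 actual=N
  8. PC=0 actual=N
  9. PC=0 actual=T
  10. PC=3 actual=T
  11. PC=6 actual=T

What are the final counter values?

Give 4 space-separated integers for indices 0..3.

Answer: 2 2 3 3

Derivation:
Ev 1: PC=6 idx=2 pred=T actual=T -> ctr[2]=3
Ev 2: PC=6 idx=2 pred=T actual=N -> ctr[2]=2
Ev 3: PC=3 idx=3 pred=T actual=T -> ctr[3]=3
Ev 4: PC=0 idx=0 pred=T actual=T -> ctr[0]=3
Ev 5: PC=3 idx=3 pred=T actual=T -> ctr[3]=3
Ev 6: PC=3 idx=3 pred=T actual=N -> ctr[3]=2
Ev 7: PC=0 idx=0 pred=T actual=N -> ctr[0]=2
Ev 8: PC=0 idx=0 pred=T actual=N -> ctr[0]=1
Ev 9: PC=0 idx=0 pred=N actual=T -> ctr[0]=2
Ev 10: PC=3 idx=3 pred=T actual=T -> ctr[3]=3
Ev 11: PC=6 idx=2 pred=T actual=T -> ctr[2]=3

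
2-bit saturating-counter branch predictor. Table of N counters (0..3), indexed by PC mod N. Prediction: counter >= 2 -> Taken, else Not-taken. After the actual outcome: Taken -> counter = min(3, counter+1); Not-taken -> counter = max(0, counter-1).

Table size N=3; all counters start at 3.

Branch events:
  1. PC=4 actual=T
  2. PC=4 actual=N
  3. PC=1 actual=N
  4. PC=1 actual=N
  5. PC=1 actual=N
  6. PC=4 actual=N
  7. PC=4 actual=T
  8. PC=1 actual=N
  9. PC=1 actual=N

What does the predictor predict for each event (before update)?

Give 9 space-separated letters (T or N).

Answer: T T T N N N N N N

Derivation:
Ev 1: PC=4 idx=1 pred=T actual=T -> ctr[1]=3
Ev 2: PC=4 idx=1 pred=T actual=N -> ctr[1]=2
Ev 3: PC=1 idx=1 pred=T actual=N -> ctr[1]=1
Ev 4: PC=1 idx=1 pred=N actual=N -> ctr[1]=0
Ev 5: PC=1 idx=1 pred=N actual=N -> ctr[1]=0
Ev 6: PC=4 idx=1 pred=N actual=N -> ctr[1]=0
Ev 7: PC=4 idx=1 pred=N actual=T -> ctr[1]=1
Ev 8: PC=1 idx=1 pred=N actual=N -> ctr[1]=0
Ev 9: PC=1 idx=1 pred=N actual=N -> ctr[1]=0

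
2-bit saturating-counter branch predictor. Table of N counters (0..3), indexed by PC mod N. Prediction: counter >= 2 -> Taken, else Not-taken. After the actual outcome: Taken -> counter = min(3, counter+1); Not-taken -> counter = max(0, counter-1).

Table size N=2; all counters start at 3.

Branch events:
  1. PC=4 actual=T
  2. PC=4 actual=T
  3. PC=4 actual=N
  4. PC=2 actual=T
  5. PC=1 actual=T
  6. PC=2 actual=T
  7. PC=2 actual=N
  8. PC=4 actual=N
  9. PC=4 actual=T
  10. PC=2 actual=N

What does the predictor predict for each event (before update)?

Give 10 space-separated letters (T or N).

Ev 1: PC=4 idx=0 pred=T actual=T -> ctr[0]=3
Ev 2: PC=4 idx=0 pred=T actual=T -> ctr[0]=3
Ev 3: PC=4 idx=0 pred=T actual=N -> ctr[0]=2
Ev 4: PC=2 idx=0 pred=T actual=T -> ctr[0]=3
Ev 5: PC=1 idx=1 pred=T actual=T -> ctr[1]=3
Ev 6: PC=2 idx=0 pred=T actual=T -> ctr[0]=3
Ev 7: PC=2 idx=0 pred=T actual=N -> ctr[0]=2
Ev 8: PC=4 idx=0 pred=T actual=N -> ctr[0]=1
Ev 9: PC=4 idx=0 pred=N actual=T -> ctr[0]=2
Ev 10: PC=2 idx=0 pred=T actual=N -> ctr[0]=1

Answer: T T T T T T T T N T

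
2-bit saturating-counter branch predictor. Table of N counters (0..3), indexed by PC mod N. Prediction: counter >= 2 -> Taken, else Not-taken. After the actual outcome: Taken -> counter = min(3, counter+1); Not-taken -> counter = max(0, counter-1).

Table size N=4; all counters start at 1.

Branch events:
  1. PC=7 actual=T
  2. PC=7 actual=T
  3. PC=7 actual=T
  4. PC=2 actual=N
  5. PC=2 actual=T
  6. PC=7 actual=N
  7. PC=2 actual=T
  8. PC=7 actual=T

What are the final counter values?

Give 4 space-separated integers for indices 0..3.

Answer: 1 1 2 3

Derivation:
Ev 1: PC=7 idx=3 pred=N actual=T -> ctr[3]=2
Ev 2: PC=7 idx=3 pred=T actual=T -> ctr[3]=3
Ev 3: PC=7 idx=3 pred=T actual=T -> ctr[3]=3
Ev 4: PC=2 idx=2 pred=N actual=N -> ctr[2]=0
Ev 5: PC=2 idx=2 pred=N actual=T -> ctr[2]=1
Ev 6: PC=7 idx=3 pred=T actual=N -> ctr[3]=2
Ev 7: PC=2 idx=2 pred=N actual=T -> ctr[2]=2
Ev 8: PC=7 idx=3 pred=T actual=T -> ctr[3]=3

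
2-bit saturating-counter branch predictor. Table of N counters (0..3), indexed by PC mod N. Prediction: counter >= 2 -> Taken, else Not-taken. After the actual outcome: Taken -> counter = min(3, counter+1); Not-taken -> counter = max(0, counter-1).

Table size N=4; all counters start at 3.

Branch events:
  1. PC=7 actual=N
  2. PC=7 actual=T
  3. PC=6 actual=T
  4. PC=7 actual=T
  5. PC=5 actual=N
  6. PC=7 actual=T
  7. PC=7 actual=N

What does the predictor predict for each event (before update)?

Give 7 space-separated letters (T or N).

Answer: T T T T T T T

Derivation:
Ev 1: PC=7 idx=3 pred=T actual=N -> ctr[3]=2
Ev 2: PC=7 idx=3 pred=T actual=T -> ctr[3]=3
Ev 3: PC=6 idx=2 pred=T actual=T -> ctr[2]=3
Ev 4: PC=7 idx=3 pred=T actual=T -> ctr[3]=3
Ev 5: PC=5 idx=1 pred=T actual=N -> ctr[1]=2
Ev 6: PC=7 idx=3 pred=T actual=T -> ctr[3]=3
Ev 7: PC=7 idx=3 pred=T actual=N -> ctr[3]=2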